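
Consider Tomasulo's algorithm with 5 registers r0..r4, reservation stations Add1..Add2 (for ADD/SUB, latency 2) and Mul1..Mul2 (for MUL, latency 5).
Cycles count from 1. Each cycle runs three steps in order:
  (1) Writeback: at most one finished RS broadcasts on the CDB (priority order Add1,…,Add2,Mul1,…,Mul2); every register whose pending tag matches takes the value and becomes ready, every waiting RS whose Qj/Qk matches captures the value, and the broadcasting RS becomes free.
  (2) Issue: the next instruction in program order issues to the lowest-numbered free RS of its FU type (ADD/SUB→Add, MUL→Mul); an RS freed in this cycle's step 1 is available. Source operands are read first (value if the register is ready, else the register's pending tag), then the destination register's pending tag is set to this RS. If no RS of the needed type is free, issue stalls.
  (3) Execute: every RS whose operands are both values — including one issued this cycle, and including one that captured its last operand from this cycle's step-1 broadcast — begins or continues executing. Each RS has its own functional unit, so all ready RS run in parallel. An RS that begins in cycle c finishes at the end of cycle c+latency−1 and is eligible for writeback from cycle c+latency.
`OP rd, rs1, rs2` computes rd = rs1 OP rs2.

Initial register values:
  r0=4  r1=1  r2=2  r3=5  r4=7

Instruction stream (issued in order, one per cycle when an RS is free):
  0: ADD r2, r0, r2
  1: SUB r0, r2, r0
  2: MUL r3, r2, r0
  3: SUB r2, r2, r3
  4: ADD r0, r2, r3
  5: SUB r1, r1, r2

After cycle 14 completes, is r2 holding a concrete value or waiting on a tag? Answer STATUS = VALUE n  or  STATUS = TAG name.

STATUS = VALUE -6

c1: issue ADD r2<-Add1 | r0:4,r1:1,r2:Add1,r3:5,r4:7
c2: issue SUB r0<-Add2 | r0:Add2,r1:1,r2:Add1,r3:5,r4:7
c3: CDB Add1=6; issue MUL r3<-Mul1 | r0:Add2,r1:1,r2:6,r3:Mul1,r4:7
c4: issue SUB r2<-Add1 | r0:Add2,r1:1,r2:Add1,r3:Mul1,r4:7
c5: CDB Add2=2; issue ADD r0<-Add2 | r0:Add2,r1:1,r2:Add1,r3:Mul1,r4:7
c6: stall | r0:Add2,r1:1,r2:Add1,r3:Mul1,r4:7
c7: stall | r0:Add2,r1:1,r2:Add1,r3:Mul1,r4:7
c8: stall | r0:Add2,r1:1,r2:Add1,r3:Mul1,r4:7
c9: stall | r0:Add2,r1:1,r2:Add1,r3:Mul1,r4:7
c10: CDB Mul1=12; stall | r0:Add2,r1:1,r2:Add1,r3:12,r4:7
c11: stall | r0:Add2,r1:1,r2:Add1,r3:12,r4:7
c12: CDB Add1=-6; issue SUB r1<-Add1 | r0:Add2,r1:Add1,r2:-6,r3:12,r4:7
c13: - | r0:Add2,r1:Add1,r2:-6,r3:12,r4:7
c14: CDB Add1=7 | r0:Add2,r1:7,r2:-6,r3:12,r4:7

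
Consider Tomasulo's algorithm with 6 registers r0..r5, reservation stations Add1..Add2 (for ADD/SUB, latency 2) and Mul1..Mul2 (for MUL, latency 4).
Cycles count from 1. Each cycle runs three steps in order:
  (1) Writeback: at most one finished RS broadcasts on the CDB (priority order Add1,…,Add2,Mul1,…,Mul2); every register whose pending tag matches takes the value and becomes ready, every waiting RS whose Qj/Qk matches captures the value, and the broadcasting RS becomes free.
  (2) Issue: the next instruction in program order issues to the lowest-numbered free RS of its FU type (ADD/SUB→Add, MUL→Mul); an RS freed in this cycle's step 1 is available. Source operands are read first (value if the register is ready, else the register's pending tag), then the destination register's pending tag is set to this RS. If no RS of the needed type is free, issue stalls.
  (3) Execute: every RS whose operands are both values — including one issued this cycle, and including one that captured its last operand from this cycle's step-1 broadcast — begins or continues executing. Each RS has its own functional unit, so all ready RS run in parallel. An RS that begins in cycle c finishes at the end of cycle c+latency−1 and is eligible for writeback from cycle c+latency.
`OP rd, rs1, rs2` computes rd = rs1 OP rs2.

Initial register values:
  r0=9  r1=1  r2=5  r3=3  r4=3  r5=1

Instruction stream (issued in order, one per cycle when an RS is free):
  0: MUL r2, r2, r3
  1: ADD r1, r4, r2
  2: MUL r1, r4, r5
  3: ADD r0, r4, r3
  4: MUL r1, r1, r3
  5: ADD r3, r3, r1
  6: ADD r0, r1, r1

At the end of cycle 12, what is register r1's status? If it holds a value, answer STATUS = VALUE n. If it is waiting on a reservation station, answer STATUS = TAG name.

STATUS = VALUE 9

  c1: issue MUL r2<-Mul1  regs: r0:9,r1:1,r2:Mul1,r3:3,r4:3,r5:1
  c2: issue ADD r1<-Add1  regs: r0:9,r1:Add1,r2:Mul1,r3:3,r4:3,r5:1
  c3: issue MUL r1<-Mul2  regs: r0:9,r1:Mul2,r2:Mul1,r3:3,r4:3,r5:1
  c4: issue ADD r0<-Add2  regs: r0:Add2,r1:Mul2,r2:Mul1,r3:3,r4:3,r5:1
  c5: CDB Mul1=15; issue MUL r1<-Mul1  regs: r0:Add2,r1:Mul1,r2:15,r3:3,r4:3,r5:1
  c6: CDB Add2=6; issue ADD r3<-Add2  regs: r0:6,r1:Mul1,r2:15,r3:Add2,r4:3,r5:1
  c7: CDB Add1=18; issue ADD r0<-Add1  regs: r0:Add1,r1:Mul1,r2:15,r3:Add2,r4:3,r5:1
  c8: CDB Mul2=3  regs: r0:Add1,r1:Mul1,r2:15,r3:Add2,r4:3,r5:1
  c9: -  regs: r0:Add1,r1:Mul1,r2:15,r3:Add2,r4:3,r5:1
  c10: -  regs: r0:Add1,r1:Mul1,r2:15,r3:Add2,r4:3,r5:1
  c11: -  regs: r0:Add1,r1:Mul1,r2:15,r3:Add2,r4:3,r5:1
  c12: CDB Mul1=9  regs: r0:Add1,r1:9,r2:15,r3:Add2,r4:3,r5:1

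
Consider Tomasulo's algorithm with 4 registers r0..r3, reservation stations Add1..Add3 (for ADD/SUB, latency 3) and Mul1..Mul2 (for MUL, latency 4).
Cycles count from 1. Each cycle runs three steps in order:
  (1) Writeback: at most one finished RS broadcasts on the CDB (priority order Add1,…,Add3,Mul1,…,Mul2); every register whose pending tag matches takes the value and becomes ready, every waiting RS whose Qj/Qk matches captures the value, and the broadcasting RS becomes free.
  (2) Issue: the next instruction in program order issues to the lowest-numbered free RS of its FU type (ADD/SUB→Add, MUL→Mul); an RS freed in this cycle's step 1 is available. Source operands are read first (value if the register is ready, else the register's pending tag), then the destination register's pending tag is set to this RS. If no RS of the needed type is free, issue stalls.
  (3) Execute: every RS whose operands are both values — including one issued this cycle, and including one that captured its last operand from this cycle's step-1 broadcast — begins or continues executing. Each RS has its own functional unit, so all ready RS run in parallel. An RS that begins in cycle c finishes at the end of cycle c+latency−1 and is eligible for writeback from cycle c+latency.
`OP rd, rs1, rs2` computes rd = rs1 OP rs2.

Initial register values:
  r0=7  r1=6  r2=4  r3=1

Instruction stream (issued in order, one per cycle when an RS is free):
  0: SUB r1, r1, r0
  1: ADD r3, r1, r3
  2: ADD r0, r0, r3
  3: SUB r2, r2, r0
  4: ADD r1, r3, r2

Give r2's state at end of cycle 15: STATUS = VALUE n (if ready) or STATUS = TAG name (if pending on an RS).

cycle 1: issue SUB r1<-Add1 // r0:7,r1:Add1,r2:4,r3:1
cycle 2: issue ADD r3<-Add2 // r0:7,r1:Add1,r2:4,r3:Add2
cycle 3: issue ADD r0<-Add3 // r0:Add3,r1:Add1,r2:4,r3:Add2
cycle 4: CDB Add1=-1; issue SUB r2<-Add1 // r0:Add3,r1:-1,r2:Add1,r3:Add2
cycle 5: stall // r0:Add3,r1:-1,r2:Add1,r3:Add2
cycle 6: stall // r0:Add3,r1:-1,r2:Add1,r3:Add2
cycle 7: CDB Add2=0; issue ADD r1<-Add2 // r0:Add3,r1:Add2,r2:Add1,r3:0
cycle 8: - // r0:Add3,r1:Add2,r2:Add1,r3:0
cycle 9: - // r0:Add3,r1:Add2,r2:Add1,r3:0
cycle 10: CDB Add3=7 // r0:7,r1:Add2,r2:Add1,r3:0
cycle 11: - // r0:7,r1:Add2,r2:Add1,r3:0
cycle 12: - // r0:7,r1:Add2,r2:Add1,r3:0
cycle 13: CDB Add1=-3 // r0:7,r1:Add2,r2:-3,r3:0
cycle 14: - // r0:7,r1:Add2,r2:-3,r3:0
cycle 15: - // r0:7,r1:Add2,r2:-3,r3:0

STATUS = VALUE -3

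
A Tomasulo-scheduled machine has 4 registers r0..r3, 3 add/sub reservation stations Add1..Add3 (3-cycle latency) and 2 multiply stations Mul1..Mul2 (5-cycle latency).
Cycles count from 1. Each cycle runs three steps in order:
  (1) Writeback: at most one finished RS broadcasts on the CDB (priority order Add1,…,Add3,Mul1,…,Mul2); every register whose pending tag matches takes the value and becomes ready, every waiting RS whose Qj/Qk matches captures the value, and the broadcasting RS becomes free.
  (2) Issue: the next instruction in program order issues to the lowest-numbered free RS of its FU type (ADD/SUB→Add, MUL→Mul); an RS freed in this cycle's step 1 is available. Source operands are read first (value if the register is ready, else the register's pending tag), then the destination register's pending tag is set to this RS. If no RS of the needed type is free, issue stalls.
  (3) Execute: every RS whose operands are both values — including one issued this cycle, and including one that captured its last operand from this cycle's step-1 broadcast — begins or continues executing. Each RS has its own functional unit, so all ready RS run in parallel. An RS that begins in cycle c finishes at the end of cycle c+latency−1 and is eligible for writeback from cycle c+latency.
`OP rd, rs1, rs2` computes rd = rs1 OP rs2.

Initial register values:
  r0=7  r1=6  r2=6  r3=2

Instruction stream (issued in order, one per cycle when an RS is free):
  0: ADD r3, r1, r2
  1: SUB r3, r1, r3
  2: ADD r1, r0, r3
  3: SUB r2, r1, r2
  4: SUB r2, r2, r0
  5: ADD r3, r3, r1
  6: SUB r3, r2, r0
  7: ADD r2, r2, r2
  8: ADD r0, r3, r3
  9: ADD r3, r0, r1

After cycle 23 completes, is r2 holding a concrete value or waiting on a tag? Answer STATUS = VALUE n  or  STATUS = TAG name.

  c1: issue ADD r3<-Add1  regs: r0:7,r1:6,r2:6,r3:Add1
  c2: issue SUB r3<-Add2  regs: r0:7,r1:6,r2:6,r3:Add2
  c3: issue ADD r1<-Add3  regs: r0:7,r1:Add3,r2:6,r3:Add2
  c4: CDB Add1=12; issue SUB r2<-Add1  regs: r0:7,r1:Add3,r2:Add1,r3:Add2
  c5: stall  regs: r0:7,r1:Add3,r2:Add1,r3:Add2
  c6: stall  regs: r0:7,r1:Add3,r2:Add1,r3:Add2
  c7: CDB Add2=-6; issue SUB r2<-Add2  regs: r0:7,r1:Add3,r2:Add2,r3:-6
  c8: stall  regs: r0:7,r1:Add3,r2:Add2,r3:-6
  c9: stall  regs: r0:7,r1:Add3,r2:Add2,r3:-6
  c10: CDB Add3=1; issue ADD r3<-Add3  regs: r0:7,r1:1,r2:Add2,r3:Add3
  c11: stall  regs: r0:7,r1:1,r2:Add2,r3:Add3
  c12: stall  regs: r0:7,r1:1,r2:Add2,r3:Add3
  c13: CDB Add1=-5; issue SUB r3<-Add1  regs: r0:7,r1:1,r2:Add2,r3:Add1
  c14: CDB Add3=-5; issue ADD r2<-Add3  regs: r0:7,r1:1,r2:Add3,r3:Add1
  c15: stall  regs: r0:7,r1:1,r2:Add3,r3:Add1
  c16: CDB Add2=-12; issue ADD r0<-Add2  regs: r0:Add2,r1:1,r2:Add3,r3:Add1
  c17: stall  regs: r0:Add2,r1:1,r2:Add3,r3:Add1
  c18: stall  regs: r0:Add2,r1:1,r2:Add3,r3:Add1
  c19: CDB Add1=-19; issue ADD r3<-Add1  regs: r0:Add2,r1:1,r2:Add3,r3:Add1
  c20: CDB Add3=-24  regs: r0:Add2,r1:1,r2:-24,r3:Add1
  c21: -  regs: r0:Add2,r1:1,r2:-24,r3:Add1
  c22: CDB Add2=-38  regs: r0:-38,r1:1,r2:-24,r3:Add1
  c23: -  regs: r0:-38,r1:1,r2:-24,r3:Add1

STATUS = VALUE -24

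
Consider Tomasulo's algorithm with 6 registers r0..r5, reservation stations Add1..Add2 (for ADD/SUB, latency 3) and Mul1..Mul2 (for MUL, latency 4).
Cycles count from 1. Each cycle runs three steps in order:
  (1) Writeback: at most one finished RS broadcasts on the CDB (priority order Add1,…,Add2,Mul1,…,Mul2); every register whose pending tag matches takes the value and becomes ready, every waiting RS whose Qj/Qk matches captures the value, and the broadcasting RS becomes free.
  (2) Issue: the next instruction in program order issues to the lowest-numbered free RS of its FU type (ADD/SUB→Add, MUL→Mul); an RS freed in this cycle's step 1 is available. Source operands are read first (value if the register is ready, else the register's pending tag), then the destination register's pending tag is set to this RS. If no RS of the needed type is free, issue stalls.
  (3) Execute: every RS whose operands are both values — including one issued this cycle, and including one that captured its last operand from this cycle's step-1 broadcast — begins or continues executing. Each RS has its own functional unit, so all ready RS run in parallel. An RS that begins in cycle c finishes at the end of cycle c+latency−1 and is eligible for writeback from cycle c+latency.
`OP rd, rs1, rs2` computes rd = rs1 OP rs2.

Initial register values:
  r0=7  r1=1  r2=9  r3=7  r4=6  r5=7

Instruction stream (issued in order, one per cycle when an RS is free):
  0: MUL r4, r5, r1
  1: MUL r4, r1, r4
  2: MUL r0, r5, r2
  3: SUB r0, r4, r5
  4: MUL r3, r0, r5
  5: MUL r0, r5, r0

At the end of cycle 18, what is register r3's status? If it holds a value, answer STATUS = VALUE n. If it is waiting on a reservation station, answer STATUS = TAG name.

STATUS = VALUE 0

  c1: issue MUL r4<-Mul1  regs: r0:7,r1:1,r2:9,r3:7,r4:Mul1,r5:7
  c2: issue MUL r4<-Mul2  regs: r0:7,r1:1,r2:9,r3:7,r4:Mul2,r5:7
  c3: stall  regs: r0:7,r1:1,r2:9,r3:7,r4:Mul2,r5:7
  c4: stall  regs: r0:7,r1:1,r2:9,r3:7,r4:Mul2,r5:7
  c5: CDB Mul1=7; issue MUL r0<-Mul1  regs: r0:Mul1,r1:1,r2:9,r3:7,r4:Mul2,r5:7
  c6: issue SUB r0<-Add1  regs: r0:Add1,r1:1,r2:9,r3:7,r4:Mul2,r5:7
  c7: stall  regs: r0:Add1,r1:1,r2:9,r3:7,r4:Mul2,r5:7
  c8: stall  regs: r0:Add1,r1:1,r2:9,r3:7,r4:Mul2,r5:7
  c9: CDB Mul1=63; issue MUL r3<-Mul1  regs: r0:Add1,r1:1,r2:9,r3:Mul1,r4:Mul2,r5:7
  c10: CDB Mul2=7; issue MUL r0<-Mul2  regs: r0:Mul2,r1:1,r2:9,r3:Mul1,r4:7,r5:7
  c11: -  regs: r0:Mul2,r1:1,r2:9,r3:Mul1,r4:7,r5:7
  c12: -  regs: r0:Mul2,r1:1,r2:9,r3:Mul1,r4:7,r5:7
  c13: CDB Add1=0  regs: r0:Mul2,r1:1,r2:9,r3:Mul1,r4:7,r5:7
  c14: -  regs: r0:Mul2,r1:1,r2:9,r3:Mul1,r4:7,r5:7
  c15: -  regs: r0:Mul2,r1:1,r2:9,r3:Mul1,r4:7,r5:7
  c16: -  regs: r0:Mul2,r1:1,r2:9,r3:Mul1,r4:7,r5:7
  c17: CDB Mul1=0  regs: r0:Mul2,r1:1,r2:9,r3:0,r4:7,r5:7
  c18: CDB Mul2=0  regs: r0:0,r1:1,r2:9,r3:0,r4:7,r5:7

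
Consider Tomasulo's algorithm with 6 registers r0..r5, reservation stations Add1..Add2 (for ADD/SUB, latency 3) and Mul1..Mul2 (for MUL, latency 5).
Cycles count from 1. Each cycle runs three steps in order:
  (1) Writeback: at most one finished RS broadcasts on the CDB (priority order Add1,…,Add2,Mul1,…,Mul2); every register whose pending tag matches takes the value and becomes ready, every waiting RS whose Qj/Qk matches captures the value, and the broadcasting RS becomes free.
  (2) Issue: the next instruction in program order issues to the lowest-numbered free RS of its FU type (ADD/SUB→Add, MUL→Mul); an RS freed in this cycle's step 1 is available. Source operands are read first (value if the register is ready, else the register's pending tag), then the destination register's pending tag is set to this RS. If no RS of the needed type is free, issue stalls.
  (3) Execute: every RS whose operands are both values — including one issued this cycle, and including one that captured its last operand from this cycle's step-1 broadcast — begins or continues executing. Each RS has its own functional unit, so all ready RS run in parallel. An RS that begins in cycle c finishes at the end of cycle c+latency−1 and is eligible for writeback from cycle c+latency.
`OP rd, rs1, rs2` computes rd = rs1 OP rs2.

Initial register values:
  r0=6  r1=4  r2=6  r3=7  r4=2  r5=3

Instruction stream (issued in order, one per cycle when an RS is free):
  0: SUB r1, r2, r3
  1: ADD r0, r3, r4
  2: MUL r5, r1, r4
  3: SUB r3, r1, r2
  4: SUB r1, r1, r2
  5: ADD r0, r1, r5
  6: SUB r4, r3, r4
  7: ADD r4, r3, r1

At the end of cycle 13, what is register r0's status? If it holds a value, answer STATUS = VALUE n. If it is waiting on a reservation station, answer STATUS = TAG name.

STATUS = VALUE -9

c1: issue SUB r1<-Add1 | r0:6,r1:Add1,r2:6,r3:7,r4:2,r5:3
c2: issue ADD r0<-Add2 | r0:Add2,r1:Add1,r2:6,r3:7,r4:2,r5:3
c3: issue MUL r5<-Mul1 | r0:Add2,r1:Add1,r2:6,r3:7,r4:2,r5:Mul1
c4: CDB Add1=-1; issue SUB r3<-Add1 | r0:Add2,r1:-1,r2:6,r3:Add1,r4:2,r5:Mul1
c5: CDB Add2=9; issue SUB r1<-Add2 | r0:9,r1:Add2,r2:6,r3:Add1,r4:2,r5:Mul1
c6: stall | r0:9,r1:Add2,r2:6,r3:Add1,r4:2,r5:Mul1
c7: CDB Add1=-7; issue ADD r0<-Add1 | r0:Add1,r1:Add2,r2:6,r3:-7,r4:2,r5:Mul1
c8: CDB Add2=-7; issue SUB r4<-Add2 | r0:Add1,r1:-7,r2:6,r3:-7,r4:Add2,r5:Mul1
c9: CDB Mul1=-2; stall | r0:Add1,r1:-7,r2:6,r3:-7,r4:Add2,r5:-2
c10: stall | r0:Add1,r1:-7,r2:6,r3:-7,r4:Add2,r5:-2
c11: CDB Add2=-9; issue ADD r4<-Add2 | r0:Add1,r1:-7,r2:6,r3:-7,r4:Add2,r5:-2
c12: CDB Add1=-9 | r0:-9,r1:-7,r2:6,r3:-7,r4:Add2,r5:-2
c13: - | r0:-9,r1:-7,r2:6,r3:-7,r4:Add2,r5:-2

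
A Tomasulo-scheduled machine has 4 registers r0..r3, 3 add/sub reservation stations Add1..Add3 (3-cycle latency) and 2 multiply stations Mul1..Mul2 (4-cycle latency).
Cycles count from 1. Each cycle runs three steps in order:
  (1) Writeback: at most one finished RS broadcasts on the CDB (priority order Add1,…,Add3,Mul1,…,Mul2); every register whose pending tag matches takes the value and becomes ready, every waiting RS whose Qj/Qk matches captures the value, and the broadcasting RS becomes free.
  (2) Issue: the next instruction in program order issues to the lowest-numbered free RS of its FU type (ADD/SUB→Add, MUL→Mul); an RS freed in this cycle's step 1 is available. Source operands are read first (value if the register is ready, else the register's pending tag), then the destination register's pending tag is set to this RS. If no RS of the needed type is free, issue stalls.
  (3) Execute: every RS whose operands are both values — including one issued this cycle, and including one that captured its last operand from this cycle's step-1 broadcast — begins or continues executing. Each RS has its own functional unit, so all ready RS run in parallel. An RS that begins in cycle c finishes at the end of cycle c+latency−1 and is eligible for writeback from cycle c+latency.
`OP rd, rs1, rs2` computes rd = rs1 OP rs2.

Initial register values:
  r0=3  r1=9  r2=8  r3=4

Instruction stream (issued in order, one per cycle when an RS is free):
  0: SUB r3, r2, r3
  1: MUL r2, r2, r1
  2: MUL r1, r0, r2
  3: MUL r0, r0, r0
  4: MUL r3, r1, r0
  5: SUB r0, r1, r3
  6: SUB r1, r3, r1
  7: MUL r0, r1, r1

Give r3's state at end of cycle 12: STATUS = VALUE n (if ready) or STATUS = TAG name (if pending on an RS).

STATUS = TAG Mul1

cycle 1: issue SUB r3<-Add1 // r0:3,r1:9,r2:8,r3:Add1
cycle 2: issue MUL r2<-Mul1 // r0:3,r1:9,r2:Mul1,r3:Add1
cycle 3: issue MUL r1<-Mul2 // r0:3,r1:Mul2,r2:Mul1,r3:Add1
cycle 4: CDB Add1=4; stall // r0:3,r1:Mul2,r2:Mul1,r3:4
cycle 5: stall // r0:3,r1:Mul2,r2:Mul1,r3:4
cycle 6: CDB Mul1=72; issue MUL r0<-Mul1 // r0:Mul1,r1:Mul2,r2:72,r3:4
cycle 7: stall // r0:Mul1,r1:Mul2,r2:72,r3:4
cycle 8: stall // r0:Mul1,r1:Mul2,r2:72,r3:4
cycle 9: stall // r0:Mul1,r1:Mul2,r2:72,r3:4
cycle 10: CDB Mul1=9; issue MUL r3<-Mul1 // r0:9,r1:Mul2,r2:72,r3:Mul1
cycle 11: CDB Mul2=216; issue SUB r0<-Add1 // r0:Add1,r1:216,r2:72,r3:Mul1
cycle 12: issue SUB r1<-Add2 // r0:Add1,r1:Add2,r2:72,r3:Mul1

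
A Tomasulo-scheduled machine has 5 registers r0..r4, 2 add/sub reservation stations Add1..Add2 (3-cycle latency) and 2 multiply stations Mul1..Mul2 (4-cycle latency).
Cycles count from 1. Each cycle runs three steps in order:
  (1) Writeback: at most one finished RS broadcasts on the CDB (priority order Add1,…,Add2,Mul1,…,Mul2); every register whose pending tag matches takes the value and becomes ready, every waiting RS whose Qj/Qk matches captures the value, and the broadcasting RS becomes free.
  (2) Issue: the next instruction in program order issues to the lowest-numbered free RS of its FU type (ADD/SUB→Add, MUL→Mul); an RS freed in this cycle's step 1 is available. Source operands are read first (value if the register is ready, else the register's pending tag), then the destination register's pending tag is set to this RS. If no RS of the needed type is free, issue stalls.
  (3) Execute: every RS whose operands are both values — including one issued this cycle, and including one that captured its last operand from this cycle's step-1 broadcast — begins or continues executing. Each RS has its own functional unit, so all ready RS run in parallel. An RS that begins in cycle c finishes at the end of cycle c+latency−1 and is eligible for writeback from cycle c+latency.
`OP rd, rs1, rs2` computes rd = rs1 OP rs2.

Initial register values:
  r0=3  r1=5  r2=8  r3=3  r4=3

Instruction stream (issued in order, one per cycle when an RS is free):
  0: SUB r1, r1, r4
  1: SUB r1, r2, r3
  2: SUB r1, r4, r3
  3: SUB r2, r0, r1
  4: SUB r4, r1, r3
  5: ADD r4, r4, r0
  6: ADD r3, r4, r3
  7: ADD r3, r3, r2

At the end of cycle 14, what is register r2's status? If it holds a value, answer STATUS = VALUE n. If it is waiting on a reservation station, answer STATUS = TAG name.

c1: issue SUB r1<-Add1 | r0:3,r1:Add1,r2:8,r3:3,r4:3
c2: issue SUB r1<-Add2 | r0:3,r1:Add2,r2:8,r3:3,r4:3
c3: stall | r0:3,r1:Add2,r2:8,r3:3,r4:3
c4: CDB Add1=2; issue SUB r1<-Add1 | r0:3,r1:Add1,r2:8,r3:3,r4:3
c5: CDB Add2=5; issue SUB r2<-Add2 | r0:3,r1:Add1,r2:Add2,r3:3,r4:3
c6: stall | r0:3,r1:Add1,r2:Add2,r3:3,r4:3
c7: CDB Add1=0; issue SUB r4<-Add1 | r0:3,r1:0,r2:Add2,r3:3,r4:Add1
c8: stall | r0:3,r1:0,r2:Add2,r3:3,r4:Add1
c9: stall | r0:3,r1:0,r2:Add2,r3:3,r4:Add1
c10: CDB Add1=-3; issue ADD r4<-Add1 | r0:3,r1:0,r2:Add2,r3:3,r4:Add1
c11: CDB Add2=3; issue ADD r3<-Add2 | r0:3,r1:0,r2:3,r3:Add2,r4:Add1
c12: stall | r0:3,r1:0,r2:3,r3:Add2,r4:Add1
c13: CDB Add1=0; issue ADD r3<-Add1 | r0:3,r1:0,r2:3,r3:Add1,r4:0
c14: - | r0:3,r1:0,r2:3,r3:Add1,r4:0

STATUS = VALUE 3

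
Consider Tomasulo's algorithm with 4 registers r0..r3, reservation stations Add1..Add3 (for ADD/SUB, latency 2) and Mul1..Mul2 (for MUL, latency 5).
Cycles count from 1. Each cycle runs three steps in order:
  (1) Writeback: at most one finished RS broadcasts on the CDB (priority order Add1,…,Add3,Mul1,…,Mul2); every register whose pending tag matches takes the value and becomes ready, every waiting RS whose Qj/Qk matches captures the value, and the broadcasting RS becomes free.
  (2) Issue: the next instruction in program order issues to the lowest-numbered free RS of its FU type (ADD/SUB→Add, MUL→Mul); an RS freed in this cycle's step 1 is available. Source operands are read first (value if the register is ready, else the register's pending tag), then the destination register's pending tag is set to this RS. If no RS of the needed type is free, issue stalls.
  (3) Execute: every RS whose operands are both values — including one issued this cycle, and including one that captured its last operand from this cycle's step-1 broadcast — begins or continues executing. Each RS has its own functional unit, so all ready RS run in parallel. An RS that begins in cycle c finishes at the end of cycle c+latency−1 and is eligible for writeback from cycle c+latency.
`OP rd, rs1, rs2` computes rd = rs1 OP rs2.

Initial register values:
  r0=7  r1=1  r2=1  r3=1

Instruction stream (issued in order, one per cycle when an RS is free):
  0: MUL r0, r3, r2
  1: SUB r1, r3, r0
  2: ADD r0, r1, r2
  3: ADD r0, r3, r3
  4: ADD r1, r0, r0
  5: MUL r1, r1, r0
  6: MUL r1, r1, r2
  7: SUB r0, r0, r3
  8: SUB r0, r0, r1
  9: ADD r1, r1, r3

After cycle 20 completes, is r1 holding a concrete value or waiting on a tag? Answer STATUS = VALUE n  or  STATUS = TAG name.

STATUS = VALUE 9

c1: issue MUL r0<-Mul1 | r0:Mul1,r1:1,r2:1,r3:1
c2: issue SUB r1<-Add1 | r0:Mul1,r1:Add1,r2:1,r3:1
c3: issue ADD r0<-Add2 | r0:Add2,r1:Add1,r2:1,r3:1
c4: issue ADD r0<-Add3 | r0:Add3,r1:Add1,r2:1,r3:1
c5: stall | r0:Add3,r1:Add1,r2:1,r3:1
c6: CDB Add3=2; issue ADD r1<-Add3 | r0:2,r1:Add3,r2:1,r3:1
c7: CDB Mul1=1; issue MUL r1<-Mul1 | r0:2,r1:Mul1,r2:1,r3:1
c8: CDB Add3=4; issue MUL r1<-Mul2 | r0:2,r1:Mul2,r2:1,r3:1
c9: CDB Add1=0; issue SUB r0<-Add1 | r0:Add1,r1:Mul2,r2:1,r3:1
c10: issue SUB r0<-Add3 | r0:Add3,r1:Mul2,r2:1,r3:1
c11: CDB Add1=1; issue ADD r1<-Add1 | r0:Add3,r1:Add1,r2:1,r3:1
c12: CDB Add2=1 | r0:Add3,r1:Add1,r2:1,r3:1
c13: CDB Mul1=8 | r0:Add3,r1:Add1,r2:1,r3:1
c14: - | r0:Add3,r1:Add1,r2:1,r3:1
c15: - | r0:Add3,r1:Add1,r2:1,r3:1
c16: - | r0:Add3,r1:Add1,r2:1,r3:1
c17: - | r0:Add3,r1:Add1,r2:1,r3:1
c18: CDB Mul2=8 | r0:Add3,r1:Add1,r2:1,r3:1
c19: - | r0:Add3,r1:Add1,r2:1,r3:1
c20: CDB Add1=9 | r0:Add3,r1:9,r2:1,r3:1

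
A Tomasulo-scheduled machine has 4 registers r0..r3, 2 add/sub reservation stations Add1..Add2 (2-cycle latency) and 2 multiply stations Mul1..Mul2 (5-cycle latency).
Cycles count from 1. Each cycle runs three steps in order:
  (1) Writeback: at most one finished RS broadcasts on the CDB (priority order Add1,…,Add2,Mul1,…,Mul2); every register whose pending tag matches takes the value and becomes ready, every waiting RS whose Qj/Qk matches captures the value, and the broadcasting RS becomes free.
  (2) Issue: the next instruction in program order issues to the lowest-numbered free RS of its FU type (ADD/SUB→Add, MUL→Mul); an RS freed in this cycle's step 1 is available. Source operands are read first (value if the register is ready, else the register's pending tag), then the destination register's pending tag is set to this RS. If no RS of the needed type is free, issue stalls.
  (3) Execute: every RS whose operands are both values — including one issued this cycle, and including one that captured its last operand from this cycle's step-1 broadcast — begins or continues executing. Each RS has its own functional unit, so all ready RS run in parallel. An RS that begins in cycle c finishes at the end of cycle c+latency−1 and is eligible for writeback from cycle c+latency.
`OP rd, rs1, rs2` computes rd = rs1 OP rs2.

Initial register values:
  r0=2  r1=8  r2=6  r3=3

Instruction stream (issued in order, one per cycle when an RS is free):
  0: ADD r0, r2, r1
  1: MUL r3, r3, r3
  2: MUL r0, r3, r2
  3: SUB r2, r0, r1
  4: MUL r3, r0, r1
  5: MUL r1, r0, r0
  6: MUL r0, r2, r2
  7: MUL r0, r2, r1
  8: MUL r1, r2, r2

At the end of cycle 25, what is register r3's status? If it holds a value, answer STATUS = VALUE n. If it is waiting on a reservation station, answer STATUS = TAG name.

cycle 1: issue ADD r0<-Add1 // r0:Add1,r1:8,r2:6,r3:3
cycle 2: issue MUL r3<-Mul1 // r0:Add1,r1:8,r2:6,r3:Mul1
cycle 3: CDB Add1=14; issue MUL r0<-Mul2 // r0:Mul2,r1:8,r2:6,r3:Mul1
cycle 4: issue SUB r2<-Add1 // r0:Mul2,r1:8,r2:Add1,r3:Mul1
cycle 5: stall // r0:Mul2,r1:8,r2:Add1,r3:Mul1
cycle 6: stall // r0:Mul2,r1:8,r2:Add1,r3:Mul1
cycle 7: CDB Mul1=9; issue MUL r3<-Mul1 // r0:Mul2,r1:8,r2:Add1,r3:Mul1
cycle 8: stall // r0:Mul2,r1:8,r2:Add1,r3:Mul1
cycle 9: stall // r0:Mul2,r1:8,r2:Add1,r3:Mul1
cycle 10: stall // r0:Mul2,r1:8,r2:Add1,r3:Mul1
cycle 11: stall // r0:Mul2,r1:8,r2:Add1,r3:Mul1
cycle 12: CDB Mul2=54; issue MUL r1<-Mul2 // r0:54,r1:Mul2,r2:Add1,r3:Mul1
cycle 13: stall // r0:54,r1:Mul2,r2:Add1,r3:Mul1
cycle 14: CDB Add1=46; stall // r0:54,r1:Mul2,r2:46,r3:Mul1
cycle 15: stall // r0:54,r1:Mul2,r2:46,r3:Mul1
cycle 16: stall // r0:54,r1:Mul2,r2:46,r3:Mul1
cycle 17: CDB Mul1=432; issue MUL r0<-Mul1 // r0:Mul1,r1:Mul2,r2:46,r3:432
cycle 18: CDB Mul2=2916; issue MUL r0<-Mul2 // r0:Mul2,r1:2916,r2:46,r3:432
cycle 19: stall // r0:Mul2,r1:2916,r2:46,r3:432
cycle 20: stall // r0:Mul2,r1:2916,r2:46,r3:432
cycle 21: stall // r0:Mul2,r1:2916,r2:46,r3:432
cycle 22: CDB Mul1=2116; issue MUL r1<-Mul1 // r0:Mul2,r1:Mul1,r2:46,r3:432
cycle 23: CDB Mul2=134136 // r0:134136,r1:Mul1,r2:46,r3:432
cycle 24: - // r0:134136,r1:Mul1,r2:46,r3:432
cycle 25: - // r0:134136,r1:Mul1,r2:46,r3:432

STATUS = VALUE 432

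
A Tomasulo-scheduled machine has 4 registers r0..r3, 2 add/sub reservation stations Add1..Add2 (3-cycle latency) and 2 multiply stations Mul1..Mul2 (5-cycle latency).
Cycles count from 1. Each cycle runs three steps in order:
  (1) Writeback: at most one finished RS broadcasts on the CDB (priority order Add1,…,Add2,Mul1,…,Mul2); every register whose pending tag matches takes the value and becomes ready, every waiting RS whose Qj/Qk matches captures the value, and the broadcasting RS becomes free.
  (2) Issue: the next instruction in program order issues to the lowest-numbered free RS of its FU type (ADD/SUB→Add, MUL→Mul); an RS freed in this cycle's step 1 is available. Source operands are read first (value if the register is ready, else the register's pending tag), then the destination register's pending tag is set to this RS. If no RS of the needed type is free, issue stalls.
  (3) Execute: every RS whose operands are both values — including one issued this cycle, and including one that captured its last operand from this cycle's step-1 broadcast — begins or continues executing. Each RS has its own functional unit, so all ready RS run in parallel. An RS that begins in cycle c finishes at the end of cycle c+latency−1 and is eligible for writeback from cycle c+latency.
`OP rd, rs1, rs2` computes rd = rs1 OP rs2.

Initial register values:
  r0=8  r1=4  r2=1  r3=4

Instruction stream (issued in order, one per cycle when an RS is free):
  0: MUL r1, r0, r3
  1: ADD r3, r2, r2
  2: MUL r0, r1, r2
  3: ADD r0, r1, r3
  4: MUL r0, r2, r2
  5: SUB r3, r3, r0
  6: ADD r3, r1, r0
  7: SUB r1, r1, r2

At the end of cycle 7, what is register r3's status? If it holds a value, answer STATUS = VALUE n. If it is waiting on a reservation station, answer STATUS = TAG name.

STATUS = TAG Add1

c1: issue MUL r1<-Mul1 | r0:8,r1:Mul1,r2:1,r3:4
c2: issue ADD r3<-Add1 | r0:8,r1:Mul1,r2:1,r3:Add1
c3: issue MUL r0<-Mul2 | r0:Mul2,r1:Mul1,r2:1,r3:Add1
c4: issue ADD r0<-Add2 | r0:Add2,r1:Mul1,r2:1,r3:Add1
c5: CDB Add1=2; stall | r0:Add2,r1:Mul1,r2:1,r3:2
c6: CDB Mul1=32; issue MUL r0<-Mul1 | r0:Mul1,r1:32,r2:1,r3:2
c7: issue SUB r3<-Add1 | r0:Mul1,r1:32,r2:1,r3:Add1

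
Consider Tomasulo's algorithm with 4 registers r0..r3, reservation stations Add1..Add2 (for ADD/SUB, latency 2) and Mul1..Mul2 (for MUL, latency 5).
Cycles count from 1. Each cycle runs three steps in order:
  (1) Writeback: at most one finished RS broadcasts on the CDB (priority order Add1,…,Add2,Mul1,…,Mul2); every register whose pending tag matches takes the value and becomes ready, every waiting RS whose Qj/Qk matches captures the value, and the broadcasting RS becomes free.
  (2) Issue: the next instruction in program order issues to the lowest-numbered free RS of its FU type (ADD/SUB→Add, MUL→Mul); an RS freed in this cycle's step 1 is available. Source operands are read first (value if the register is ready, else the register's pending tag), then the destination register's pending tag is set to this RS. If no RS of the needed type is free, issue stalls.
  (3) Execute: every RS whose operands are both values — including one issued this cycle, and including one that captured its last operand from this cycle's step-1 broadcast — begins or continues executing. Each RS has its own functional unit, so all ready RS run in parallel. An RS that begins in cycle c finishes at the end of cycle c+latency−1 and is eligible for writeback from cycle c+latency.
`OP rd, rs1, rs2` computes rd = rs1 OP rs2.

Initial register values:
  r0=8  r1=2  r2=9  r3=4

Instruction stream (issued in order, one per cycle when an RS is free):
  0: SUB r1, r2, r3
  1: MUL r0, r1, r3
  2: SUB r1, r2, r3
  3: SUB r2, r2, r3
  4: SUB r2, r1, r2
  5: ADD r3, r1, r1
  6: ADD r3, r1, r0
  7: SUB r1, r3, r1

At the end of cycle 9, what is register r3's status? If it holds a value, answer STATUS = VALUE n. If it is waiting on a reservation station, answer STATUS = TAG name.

STATUS = TAG Add1

  c1: issue SUB r1<-Add1  regs: r0:8,r1:Add1,r2:9,r3:4
  c2: issue MUL r0<-Mul1  regs: r0:Mul1,r1:Add1,r2:9,r3:4
  c3: CDB Add1=5; issue SUB r1<-Add1  regs: r0:Mul1,r1:Add1,r2:9,r3:4
  c4: issue SUB r2<-Add2  regs: r0:Mul1,r1:Add1,r2:Add2,r3:4
  c5: CDB Add1=5; issue SUB r2<-Add1  regs: r0:Mul1,r1:5,r2:Add1,r3:4
  c6: CDB Add2=5; issue ADD r3<-Add2  regs: r0:Mul1,r1:5,r2:Add1,r3:Add2
  c7: stall  regs: r0:Mul1,r1:5,r2:Add1,r3:Add2
  c8: CDB Add1=0; issue ADD r3<-Add1  regs: r0:Mul1,r1:5,r2:0,r3:Add1
  c9: CDB Add2=10; issue SUB r1<-Add2  regs: r0:Mul1,r1:Add2,r2:0,r3:Add1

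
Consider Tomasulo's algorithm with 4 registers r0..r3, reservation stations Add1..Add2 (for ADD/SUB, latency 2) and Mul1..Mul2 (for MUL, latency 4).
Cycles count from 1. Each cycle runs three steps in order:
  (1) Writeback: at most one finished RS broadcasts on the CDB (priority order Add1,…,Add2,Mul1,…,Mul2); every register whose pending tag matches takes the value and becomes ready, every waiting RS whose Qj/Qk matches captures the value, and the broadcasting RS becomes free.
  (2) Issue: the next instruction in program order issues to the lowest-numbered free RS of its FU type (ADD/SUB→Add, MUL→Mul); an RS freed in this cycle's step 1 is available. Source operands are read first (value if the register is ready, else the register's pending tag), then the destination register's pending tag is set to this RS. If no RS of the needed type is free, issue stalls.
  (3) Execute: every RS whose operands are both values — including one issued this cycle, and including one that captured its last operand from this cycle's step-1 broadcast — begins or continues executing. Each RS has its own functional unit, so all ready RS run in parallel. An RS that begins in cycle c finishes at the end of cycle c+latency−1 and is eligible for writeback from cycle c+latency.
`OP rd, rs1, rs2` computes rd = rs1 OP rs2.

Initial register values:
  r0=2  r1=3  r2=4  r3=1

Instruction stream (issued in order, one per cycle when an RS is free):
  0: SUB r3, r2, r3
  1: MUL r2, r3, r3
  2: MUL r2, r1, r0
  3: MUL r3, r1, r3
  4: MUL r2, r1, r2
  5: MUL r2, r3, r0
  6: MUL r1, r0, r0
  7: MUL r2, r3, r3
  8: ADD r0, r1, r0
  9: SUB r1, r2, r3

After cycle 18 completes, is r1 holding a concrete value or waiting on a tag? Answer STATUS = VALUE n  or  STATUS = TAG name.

STATUS = TAG Add2

cycle 1: issue SUB r3<-Add1 // r0:2,r1:3,r2:4,r3:Add1
cycle 2: issue MUL r2<-Mul1 // r0:2,r1:3,r2:Mul1,r3:Add1
cycle 3: CDB Add1=3; issue MUL r2<-Mul2 // r0:2,r1:3,r2:Mul2,r3:3
cycle 4: stall // r0:2,r1:3,r2:Mul2,r3:3
cycle 5: stall // r0:2,r1:3,r2:Mul2,r3:3
cycle 6: stall // r0:2,r1:3,r2:Mul2,r3:3
cycle 7: CDB Mul1=9; issue MUL r3<-Mul1 // r0:2,r1:3,r2:Mul2,r3:Mul1
cycle 8: CDB Mul2=6; issue MUL r2<-Mul2 // r0:2,r1:3,r2:Mul2,r3:Mul1
cycle 9: stall // r0:2,r1:3,r2:Mul2,r3:Mul1
cycle 10: stall // r0:2,r1:3,r2:Mul2,r3:Mul1
cycle 11: CDB Mul1=9; issue MUL r2<-Mul1 // r0:2,r1:3,r2:Mul1,r3:9
cycle 12: CDB Mul2=18; issue MUL r1<-Mul2 // r0:2,r1:Mul2,r2:Mul1,r3:9
cycle 13: stall // r0:2,r1:Mul2,r2:Mul1,r3:9
cycle 14: stall // r0:2,r1:Mul2,r2:Mul1,r3:9
cycle 15: CDB Mul1=18; issue MUL r2<-Mul1 // r0:2,r1:Mul2,r2:Mul1,r3:9
cycle 16: CDB Mul2=4; issue ADD r0<-Add1 // r0:Add1,r1:4,r2:Mul1,r3:9
cycle 17: issue SUB r1<-Add2 // r0:Add1,r1:Add2,r2:Mul1,r3:9
cycle 18: CDB Add1=6 // r0:6,r1:Add2,r2:Mul1,r3:9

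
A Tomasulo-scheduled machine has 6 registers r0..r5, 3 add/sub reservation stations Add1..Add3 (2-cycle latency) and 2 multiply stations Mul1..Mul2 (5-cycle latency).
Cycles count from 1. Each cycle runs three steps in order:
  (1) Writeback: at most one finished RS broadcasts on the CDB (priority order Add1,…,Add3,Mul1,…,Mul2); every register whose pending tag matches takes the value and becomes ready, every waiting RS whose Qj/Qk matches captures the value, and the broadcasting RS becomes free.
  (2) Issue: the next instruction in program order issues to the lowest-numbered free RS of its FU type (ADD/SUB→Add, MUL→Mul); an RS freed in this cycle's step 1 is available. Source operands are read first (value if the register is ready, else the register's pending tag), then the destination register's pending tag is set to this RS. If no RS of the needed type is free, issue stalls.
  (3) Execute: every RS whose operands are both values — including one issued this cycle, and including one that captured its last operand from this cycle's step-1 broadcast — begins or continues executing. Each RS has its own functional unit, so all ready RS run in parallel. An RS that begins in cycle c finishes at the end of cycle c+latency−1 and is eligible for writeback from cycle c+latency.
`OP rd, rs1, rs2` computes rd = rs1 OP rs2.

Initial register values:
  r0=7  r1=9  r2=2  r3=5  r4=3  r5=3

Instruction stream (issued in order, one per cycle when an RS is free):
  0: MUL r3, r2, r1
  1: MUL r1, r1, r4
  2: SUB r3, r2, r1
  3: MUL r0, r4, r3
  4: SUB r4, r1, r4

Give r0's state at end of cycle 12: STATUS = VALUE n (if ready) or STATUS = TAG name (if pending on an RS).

cycle 1: issue MUL r3<-Mul1 // r0:7,r1:9,r2:2,r3:Mul1,r4:3,r5:3
cycle 2: issue MUL r1<-Mul2 // r0:7,r1:Mul2,r2:2,r3:Mul1,r4:3,r5:3
cycle 3: issue SUB r3<-Add1 // r0:7,r1:Mul2,r2:2,r3:Add1,r4:3,r5:3
cycle 4: stall // r0:7,r1:Mul2,r2:2,r3:Add1,r4:3,r5:3
cycle 5: stall // r0:7,r1:Mul2,r2:2,r3:Add1,r4:3,r5:3
cycle 6: CDB Mul1=18; issue MUL r0<-Mul1 // r0:Mul1,r1:Mul2,r2:2,r3:Add1,r4:3,r5:3
cycle 7: CDB Mul2=27; issue SUB r4<-Add2 // r0:Mul1,r1:27,r2:2,r3:Add1,r4:Add2,r5:3
cycle 8: - // r0:Mul1,r1:27,r2:2,r3:Add1,r4:Add2,r5:3
cycle 9: CDB Add1=-25 // r0:Mul1,r1:27,r2:2,r3:-25,r4:Add2,r5:3
cycle 10: CDB Add2=24 // r0:Mul1,r1:27,r2:2,r3:-25,r4:24,r5:3
cycle 11: - // r0:Mul1,r1:27,r2:2,r3:-25,r4:24,r5:3
cycle 12: - // r0:Mul1,r1:27,r2:2,r3:-25,r4:24,r5:3

STATUS = TAG Mul1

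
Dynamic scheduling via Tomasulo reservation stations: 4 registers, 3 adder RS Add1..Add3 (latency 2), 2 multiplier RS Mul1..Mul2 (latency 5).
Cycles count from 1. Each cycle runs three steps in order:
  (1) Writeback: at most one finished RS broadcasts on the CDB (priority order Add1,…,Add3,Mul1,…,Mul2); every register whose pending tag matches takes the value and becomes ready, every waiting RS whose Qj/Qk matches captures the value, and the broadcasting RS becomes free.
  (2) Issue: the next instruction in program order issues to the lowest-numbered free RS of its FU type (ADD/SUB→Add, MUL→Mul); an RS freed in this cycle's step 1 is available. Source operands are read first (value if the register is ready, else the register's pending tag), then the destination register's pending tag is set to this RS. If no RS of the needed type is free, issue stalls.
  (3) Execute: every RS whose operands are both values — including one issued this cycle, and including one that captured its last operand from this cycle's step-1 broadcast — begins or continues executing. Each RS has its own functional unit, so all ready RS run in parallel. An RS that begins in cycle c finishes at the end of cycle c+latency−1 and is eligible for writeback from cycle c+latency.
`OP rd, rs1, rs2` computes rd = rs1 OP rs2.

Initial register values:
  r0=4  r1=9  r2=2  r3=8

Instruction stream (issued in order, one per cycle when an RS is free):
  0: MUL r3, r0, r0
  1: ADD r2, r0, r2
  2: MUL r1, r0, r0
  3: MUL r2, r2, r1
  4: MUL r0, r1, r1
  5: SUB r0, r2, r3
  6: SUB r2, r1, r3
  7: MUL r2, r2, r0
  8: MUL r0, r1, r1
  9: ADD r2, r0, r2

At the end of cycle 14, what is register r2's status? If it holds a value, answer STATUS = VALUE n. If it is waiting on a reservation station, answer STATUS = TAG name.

STATUS = TAG Mul1

c1: issue MUL r3<-Mul1 | r0:4,r1:9,r2:2,r3:Mul1
c2: issue ADD r2<-Add1 | r0:4,r1:9,r2:Add1,r3:Mul1
c3: issue MUL r1<-Mul2 | r0:4,r1:Mul2,r2:Add1,r3:Mul1
c4: CDB Add1=6; stall | r0:4,r1:Mul2,r2:6,r3:Mul1
c5: stall | r0:4,r1:Mul2,r2:6,r3:Mul1
c6: CDB Mul1=16; issue MUL r2<-Mul1 | r0:4,r1:Mul2,r2:Mul1,r3:16
c7: stall | r0:4,r1:Mul2,r2:Mul1,r3:16
c8: CDB Mul2=16; issue MUL r0<-Mul2 | r0:Mul2,r1:16,r2:Mul1,r3:16
c9: issue SUB r0<-Add1 | r0:Add1,r1:16,r2:Mul1,r3:16
c10: issue SUB r2<-Add2 | r0:Add1,r1:16,r2:Add2,r3:16
c11: stall | r0:Add1,r1:16,r2:Add2,r3:16
c12: CDB Add2=0; stall | r0:Add1,r1:16,r2:0,r3:16
c13: CDB Mul1=96; issue MUL r2<-Mul1 | r0:Add1,r1:16,r2:Mul1,r3:16
c14: CDB Mul2=256; issue MUL r0<-Mul2 | r0:Mul2,r1:16,r2:Mul1,r3:16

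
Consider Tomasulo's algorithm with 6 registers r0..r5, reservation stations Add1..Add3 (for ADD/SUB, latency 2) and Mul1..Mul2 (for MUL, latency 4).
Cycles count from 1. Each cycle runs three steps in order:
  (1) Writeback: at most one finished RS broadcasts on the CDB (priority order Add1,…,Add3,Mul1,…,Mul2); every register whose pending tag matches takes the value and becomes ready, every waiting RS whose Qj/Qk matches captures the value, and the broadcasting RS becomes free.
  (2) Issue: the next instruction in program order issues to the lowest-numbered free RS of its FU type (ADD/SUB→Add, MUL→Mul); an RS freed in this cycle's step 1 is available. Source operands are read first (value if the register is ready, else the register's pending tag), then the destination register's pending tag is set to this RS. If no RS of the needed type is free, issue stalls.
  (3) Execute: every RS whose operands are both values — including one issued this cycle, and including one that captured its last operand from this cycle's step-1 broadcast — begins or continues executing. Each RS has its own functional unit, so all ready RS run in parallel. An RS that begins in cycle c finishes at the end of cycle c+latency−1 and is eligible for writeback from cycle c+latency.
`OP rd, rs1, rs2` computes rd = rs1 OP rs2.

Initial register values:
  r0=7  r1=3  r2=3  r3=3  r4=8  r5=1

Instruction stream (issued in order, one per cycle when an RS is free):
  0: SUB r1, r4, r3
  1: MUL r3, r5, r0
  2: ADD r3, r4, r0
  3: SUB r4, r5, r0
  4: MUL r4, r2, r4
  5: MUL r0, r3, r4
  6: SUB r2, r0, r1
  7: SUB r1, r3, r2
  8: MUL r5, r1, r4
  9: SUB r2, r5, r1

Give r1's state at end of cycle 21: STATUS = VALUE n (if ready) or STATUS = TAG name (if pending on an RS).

c1: issue SUB r1<-Add1 | r0:7,r1:Add1,r2:3,r3:3,r4:8,r5:1
c2: issue MUL r3<-Mul1 | r0:7,r1:Add1,r2:3,r3:Mul1,r4:8,r5:1
c3: CDB Add1=5; issue ADD r3<-Add1 | r0:7,r1:5,r2:3,r3:Add1,r4:8,r5:1
c4: issue SUB r4<-Add2 | r0:7,r1:5,r2:3,r3:Add1,r4:Add2,r5:1
c5: CDB Add1=15; issue MUL r4<-Mul2 | r0:7,r1:5,r2:3,r3:15,r4:Mul2,r5:1
c6: CDB Add2=-6; stall | r0:7,r1:5,r2:3,r3:15,r4:Mul2,r5:1
c7: CDB Mul1=7; issue MUL r0<-Mul1 | r0:Mul1,r1:5,r2:3,r3:15,r4:Mul2,r5:1
c8: issue SUB r2<-Add1 | r0:Mul1,r1:5,r2:Add1,r3:15,r4:Mul2,r5:1
c9: issue SUB r1<-Add2 | r0:Mul1,r1:Add2,r2:Add1,r3:15,r4:Mul2,r5:1
c10: CDB Mul2=-18; issue MUL r5<-Mul2 | r0:Mul1,r1:Add2,r2:Add1,r3:15,r4:-18,r5:Mul2
c11: issue SUB r2<-Add3 | r0:Mul1,r1:Add2,r2:Add3,r3:15,r4:-18,r5:Mul2
c12: - | r0:Mul1,r1:Add2,r2:Add3,r3:15,r4:-18,r5:Mul2
c13: - | r0:Mul1,r1:Add2,r2:Add3,r3:15,r4:-18,r5:Mul2
c14: CDB Mul1=-270 | r0:-270,r1:Add2,r2:Add3,r3:15,r4:-18,r5:Mul2
c15: - | r0:-270,r1:Add2,r2:Add3,r3:15,r4:-18,r5:Mul2
c16: CDB Add1=-275 | r0:-270,r1:Add2,r2:Add3,r3:15,r4:-18,r5:Mul2
c17: - | r0:-270,r1:Add2,r2:Add3,r3:15,r4:-18,r5:Mul2
c18: CDB Add2=290 | r0:-270,r1:290,r2:Add3,r3:15,r4:-18,r5:Mul2
c19: - | r0:-270,r1:290,r2:Add3,r3:15,r4:-18,r5:Mul2
c20: - | r0:-270,r1:290,r2:Add3,r3:15,r4:-18,r5:Mul2
c21: - | r0:-270,r1:290,r2:Add3,r3:15,r4:-18,r5:Mul2

STATUS = VALUE 290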